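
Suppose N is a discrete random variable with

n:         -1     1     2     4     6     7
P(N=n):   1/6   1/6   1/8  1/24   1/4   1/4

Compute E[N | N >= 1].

P(N >= 1) = 1/6 + 1/8 + 1/24 + 1/4 + 1/4 = 5/6.
E[N | N >= 1] = [1·1/6 + 2·1/8 + 4·1/24 + 6·1/4 + 7·1/4] / (5/6)
 = 23/6 / (5/6)
 = 23/5

4.6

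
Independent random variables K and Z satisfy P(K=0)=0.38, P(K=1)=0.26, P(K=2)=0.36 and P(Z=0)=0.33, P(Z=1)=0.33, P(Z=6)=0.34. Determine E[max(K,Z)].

E[max(K,Z)] = Σ_k Σ_z max(k,z) · P(K=k)P(Z=z)
 = 0·0.1254 + 1·0.1254 + 6·0.1292 + 1·0.0858 + 1·0.0858 + 6·0.0884 + 2·0.1188 + 2·0.1188 + 6·0.1224
 = 0 + 0.1254 + 0.7752 + 0.0858 + 0.0858 + 0.5304 + 0.2376 + 0.2376 + 0.7344
 = 2.8122

2.8122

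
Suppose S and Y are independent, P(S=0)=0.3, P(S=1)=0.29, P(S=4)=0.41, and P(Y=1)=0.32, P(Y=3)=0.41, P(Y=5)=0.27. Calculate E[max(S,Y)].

3.4617

E[max(S,Y)] = Σ_s Σ_y max(s,y) · P(S=s)P(Y=y)
 = 1·0.096 + 3·0.123 + 5·0.081 + 1·0.0928 + 3·0.1189 + 5·0.0783 + 4·0.1312 + 4·0.1681 + 5·0.1107
 = 0.096 + 0.369 + 0.405 + 0.0928 + 0.3567 + 0.3915 + 0.5248 + 0.6724 + 0.5535
 = 3.4617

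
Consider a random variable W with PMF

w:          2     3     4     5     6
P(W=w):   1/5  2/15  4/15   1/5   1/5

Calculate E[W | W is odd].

4.2

P(W is odd) = 2/15 + 1/5 = 1/3.
E[W | W is odd] = [3·2/15 + 5·1/5] / (1/3)
 = 7/5 / (1/3)
 = 21/5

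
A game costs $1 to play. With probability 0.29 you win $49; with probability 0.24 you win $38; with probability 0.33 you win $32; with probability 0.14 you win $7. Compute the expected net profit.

33.87

E[payout] = 49·0.29 + 38·0.24 + 32·0.33 + 7·0.14
 = 14.21 + 9.12 + 10.56 + 0.98
 = 34.87
Net = 34.87 - 1 = 33.87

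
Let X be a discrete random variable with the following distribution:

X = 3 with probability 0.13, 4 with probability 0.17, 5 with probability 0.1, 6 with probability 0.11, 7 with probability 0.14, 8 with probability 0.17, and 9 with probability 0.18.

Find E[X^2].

E[X^2] = Σ x^2·P(X=x)
 = 9·0.13 + 16·0.17 + 25·0.1 + 36·0.11 + 49·0.14 + 64·0.17 + 81·0.18
 = 1.17 + 2.72 + 2.5 + 3.96 + 6.86 + 10.88 + 14.58
 = 42.67

42.67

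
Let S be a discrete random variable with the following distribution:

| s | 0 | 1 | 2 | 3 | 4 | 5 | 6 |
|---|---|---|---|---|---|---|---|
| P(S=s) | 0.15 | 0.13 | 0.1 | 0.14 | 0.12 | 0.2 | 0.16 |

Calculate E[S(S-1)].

E[S(S-1)] = Σ s(s-1)·P(S=s)
 = 0·0.15 + 0·0.13 + 2·0.1 + 6·0.14 + 12·0.12 + 20·0.2 + 30·0.16
 = 0 + 0 + 0.2 + 0.84 + 1.44 + 4 + 4.8
 = 11.28

11.28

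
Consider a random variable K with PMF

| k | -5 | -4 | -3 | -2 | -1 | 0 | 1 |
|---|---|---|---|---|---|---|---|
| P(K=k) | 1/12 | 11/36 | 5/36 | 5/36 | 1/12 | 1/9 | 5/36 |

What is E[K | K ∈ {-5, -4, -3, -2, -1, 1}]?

P(K ∈ {-5, -4, -3, -2, -1, 1}) = 1/12 + 11/36 + 5/36 + 5/36 + 1/12 + 5/36 = 8/9.
E[K | K ∈ {-5, -4, -3, -2, -1, 1}] = [(-5)·1/12 + (-4)·11/36 + (-3)·5/36 + (-2)·5/36 + (-1)·1/12 + 1·5/36] / (8/9)
 = -41/18 / (8/9)
 = -41/16

-2.5625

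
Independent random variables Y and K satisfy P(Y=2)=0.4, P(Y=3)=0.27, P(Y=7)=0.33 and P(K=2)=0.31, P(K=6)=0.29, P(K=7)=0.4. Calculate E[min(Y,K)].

3.2291

E[min(Y,K)] = Σ_y Σ_k min(y,k) · P(Y=y)P(K=k)
 = 2·0.124 + 2·0.116 + 2·0.16 + 2·0.0837 + 3·0.0783 + 3·0.108 + 2·0.1023 + 6·0.0957 + 7·0.132
 = 0.248 + 0.232 + 0.32 + 0.1674 + 0.2349 + 0.324 + 0.2046 + 0.5742 + 0.924
 = 3.2291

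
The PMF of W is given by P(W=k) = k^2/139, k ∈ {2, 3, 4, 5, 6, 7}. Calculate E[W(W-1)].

28

E[W(W-1)] = Σ w(w-1)·P(W=w)
 = 2·4/139 + 6·9/139 + 12·16/139 + 20·25/139 + 30·36/139 + 42·49/139
 = 8/139 + 54/139 + 192/139 + 500/139 + 1080/139 + 2058/139
 = 28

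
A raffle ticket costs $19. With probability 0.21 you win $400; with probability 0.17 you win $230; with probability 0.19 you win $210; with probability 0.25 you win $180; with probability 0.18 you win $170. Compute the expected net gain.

E[payout] = 400·0.21 + 230·0.17 + 210·0.19 + 180·0.25 + 170·0.18
 = 84 + 39.1 + 39.9 + 45 + 30.6
 = 238.6
Net = 238.6 - 19 = 219.6

219.6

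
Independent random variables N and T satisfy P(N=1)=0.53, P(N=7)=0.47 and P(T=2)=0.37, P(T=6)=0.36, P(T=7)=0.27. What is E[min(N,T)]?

E[min(N,T)] = Σ_n Σ_t min(n,t) · P(N=n)P(T=t)
 = 1·0.1961 + 1·0.1908 + 1·0.1431 + 2·0.1739 + 6·0.1692 + 7·0.1269
 = 0.1961 + 0.1908 + 0.1431 + 0.3478 + 1.0152 + 0.8883
 = 2.7813

2.7813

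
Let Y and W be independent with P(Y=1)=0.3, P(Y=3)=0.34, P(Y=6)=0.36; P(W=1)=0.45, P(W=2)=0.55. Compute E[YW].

5.394

E[YW] = Σ_y Σ_w yw · P(Y=y)P(W=w)
 = 1·0.135 + 2·0.165 + 3·0.153 + 6·0.187 + 6·0.162 + 12·0.198
 = 0.135 + 0.33 + 0.459 + 1.122 + 0.972 + 2.376
 = 5.394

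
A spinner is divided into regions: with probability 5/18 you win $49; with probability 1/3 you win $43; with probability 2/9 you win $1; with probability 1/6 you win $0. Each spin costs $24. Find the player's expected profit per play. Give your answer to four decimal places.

4.1667

E[payout] = 49·5/18 + 43·1/3 + 1·2/9 + 0·1/6
 = 245/18 + 43/3 + 2/9 + 0
 = 169/6
Net = 169/6 - 24 = 25/6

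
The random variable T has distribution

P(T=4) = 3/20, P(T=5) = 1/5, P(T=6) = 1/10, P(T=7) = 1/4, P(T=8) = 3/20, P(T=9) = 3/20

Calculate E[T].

6.5

E[T] = Σ t·P(T=t)
 = 4·3/20 + 5·1/5 + 6·1/10 + 7·1/4 + 8·3/20 + 9·3/20
 = 3/5 + 1 + 3/5 + 7/4 + 6/5 + 27/20
 = 13/2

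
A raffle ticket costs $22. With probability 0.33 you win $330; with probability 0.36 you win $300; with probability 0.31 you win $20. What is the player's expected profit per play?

201.1

E[payout] = 330·0.33 + 300·0.36 + 20·0.31
 = 108.9 + 108 + 6.2
 = 223.1
Net = 223.1 - 22 = 201.1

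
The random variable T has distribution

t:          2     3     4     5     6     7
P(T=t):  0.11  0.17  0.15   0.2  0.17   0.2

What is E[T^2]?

E[T^2] = Σ t^2·P(T=t)
 = 4·0.11 + 9·0.17 + 16·0.15 + 25·0.2 + 36·0.17 + 49·0.2
 = 0.44 + 1.53 + 2.4 + 5 + 6.12 + 9.8
 = 25.29

25.29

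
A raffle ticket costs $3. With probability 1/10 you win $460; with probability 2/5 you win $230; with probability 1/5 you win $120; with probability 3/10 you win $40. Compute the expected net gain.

171

E[payout] = 460·1/10 + 230·2/5 + 120·1/5 + 40·3/10
 = 46 + 92 + 24 + 12
 = 174
Net = 174 - 3 = 171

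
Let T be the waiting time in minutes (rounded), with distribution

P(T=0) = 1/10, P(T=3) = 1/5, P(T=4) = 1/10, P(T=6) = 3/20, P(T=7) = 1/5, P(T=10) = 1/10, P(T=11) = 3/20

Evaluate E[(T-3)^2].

20.05

E[(T-3)^2] = Σ (t-3)^2·P(T=t)
 = 9·1/10 + 0·1/5 + 1·1/10 + 9·3/20 + 16·1/5 + 49·1/10 + 64·3/20
 = 9/10 + 0 + 1/10 + 27/20 + 16/5 + 49/10 + 48/5
 = 401/20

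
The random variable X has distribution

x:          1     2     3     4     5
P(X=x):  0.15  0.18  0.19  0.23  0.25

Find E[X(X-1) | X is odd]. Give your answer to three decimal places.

P(X is odd) = 0.15 + 0.19 + 0.25 = 0.59.
E[X(X-1) | X is odd] = [0·0.15 + 6·0.19 + 20·0.25] / 0.59
 = 6.14 / 0.59
 = 614/59

10.407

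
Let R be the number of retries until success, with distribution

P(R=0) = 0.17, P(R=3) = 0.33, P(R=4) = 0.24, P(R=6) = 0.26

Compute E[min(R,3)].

E[min(R,3)] = Σ min(r,3)·P(R=r)
 = 0·0.17 + 3·0.33 + 3·0.24 + 3·0.26
 = 0 + 0.99 + 0.72 + 0.78
 = 2.49

2.49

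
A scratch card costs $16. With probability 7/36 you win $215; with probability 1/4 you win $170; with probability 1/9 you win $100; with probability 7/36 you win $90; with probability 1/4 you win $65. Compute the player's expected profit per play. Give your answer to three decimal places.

113.167

E[payout] = 215·7/36 + 170·1/4 + 100·1/9 + 90·7/36 + 65·1/4
 = 1505/36 + 85/2 + 100/9 + 35/2 + 65/4
 = 775/6
Net = 775/6 - 16 = 679/6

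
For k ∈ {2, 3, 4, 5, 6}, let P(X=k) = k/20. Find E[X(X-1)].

17.5

E[X(X-1)] = Σ x(x-1)·P(X=x)
 = 2·1/10 + 6·3/20 + 12·1/5 + 20·1/4 + 30·3/10
 = 1/5 + 9/10 + 12/5 + 5 + 9
 = 35/2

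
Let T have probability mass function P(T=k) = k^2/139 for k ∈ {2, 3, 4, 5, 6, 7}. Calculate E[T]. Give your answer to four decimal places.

5.6331

E[T] = Σ t·P(T=t)
 = 2·4/139 + 3·9/139 + 4·16/139 + 5·25/139 + 6·36/139 + 7·49/139
 = 8/139 + 27/139 + 64/139 + 125/139 + 216/139 + 343/139
 = 783/139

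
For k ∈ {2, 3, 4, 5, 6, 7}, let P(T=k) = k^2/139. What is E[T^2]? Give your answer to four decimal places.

E[T^2] = Σ t^2·P(T=t)
 = 4·4/139 + 9·9/139 + 16·16/139 + 25·25/139 + 36·36/139 + 49·49/139
 = 16/139 + 81/139 + 256/139 + 625/139 + 1296/139 + 2401/139
 = 4675/139

33.6331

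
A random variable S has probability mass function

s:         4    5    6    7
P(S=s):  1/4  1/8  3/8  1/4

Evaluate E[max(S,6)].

E[max(S,6)] = Σ max(s,6)·P(S=s)
 = 6·1/4 + 6·1/8 + 6·3/8 + 7·1/4
 = 3/2 + 3/4 + 9/4 + 7/4
 = 25/4

6.25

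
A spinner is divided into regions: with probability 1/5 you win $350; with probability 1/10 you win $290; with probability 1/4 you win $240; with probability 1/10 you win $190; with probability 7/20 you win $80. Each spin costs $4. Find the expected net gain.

202

E[payout] = 350·1/5 + 290·1/10 + 240·1/4 + 190·1/10 + 80·7/20
 = 70 + 29 + 60 + 19 + 28
 = 206
Net = 206 - 4 = 202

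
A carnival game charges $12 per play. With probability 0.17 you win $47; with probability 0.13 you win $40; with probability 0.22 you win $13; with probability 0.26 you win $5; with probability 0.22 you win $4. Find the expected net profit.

6.23

E[payout] = 47·0.17 + 40·0.13 + 13·0.22 + 5·0.26 + 4·0.22
 = 7.99 + 5.2 + 2.86 + 1.3 + 0.88
 = 18.23
Net = 18.23 - 12 = 6.23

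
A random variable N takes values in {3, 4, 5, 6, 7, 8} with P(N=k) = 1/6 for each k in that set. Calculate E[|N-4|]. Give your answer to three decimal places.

E[|N-4|] = Σ |n-4|·P(N=n)
 = 1·1/6 + 0·1/6 + 1·1/6 + 2·1/6 + 3·1/6 + 4·1/6
 = 1/6 + 0 + 1/6 + 1/3 + 1/2 + 2/3
 = 11/6

1.833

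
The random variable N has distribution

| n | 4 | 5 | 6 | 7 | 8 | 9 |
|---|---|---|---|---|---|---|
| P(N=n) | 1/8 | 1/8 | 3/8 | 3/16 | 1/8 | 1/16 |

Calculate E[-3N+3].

E[-3N+3] = Σ (-3n+3)·P(N=n)
 = (-9)·1/8 + (-12)·1/8 + (-15)·3/8 + (-18)·3/16 + (-21)·1/8 + (-24)·1/16
 = (-9/8) + (-3/2) + (-45/8) + (-27/8) + (-21/8) + (-3/2)
 = -63/4

-15.75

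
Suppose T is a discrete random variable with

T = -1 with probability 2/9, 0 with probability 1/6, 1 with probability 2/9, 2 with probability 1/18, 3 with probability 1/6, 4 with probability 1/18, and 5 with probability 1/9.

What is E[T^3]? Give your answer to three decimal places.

E[T^3] = Σ t^3·P(T=t)
 = (-1)·2/9 + 0·1/6 + 1·2/9 + 8·1/18 + 27·1/6 + 64·1/18 + 125·1/9
 = (-2/9) + 0 + 2/9 + 4/9 + 9/2 + 32/9 + 125/9
 = 403/18

22.389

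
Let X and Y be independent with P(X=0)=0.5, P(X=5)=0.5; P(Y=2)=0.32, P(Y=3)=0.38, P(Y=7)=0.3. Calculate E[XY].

E[XY] = Σ_x Σ_y xy · P(X=x)P(Y=y)
 = 0·0.16 + 0·0.19 + 0·0.15 + 10·0.16 + 15·0.19 + 35·0.15
 = 0 + 0 + 0 + 1.6 + 2.85 + 5.25
 = 9.7

9.7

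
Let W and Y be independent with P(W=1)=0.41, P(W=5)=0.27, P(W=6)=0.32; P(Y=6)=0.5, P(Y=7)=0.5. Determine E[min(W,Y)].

3.68

E[min(W,Y)] = Σ_w Σ_y min(w,y) · P(W=w)P(Y=y)
 = 1·0.205 + 1·0.205 + 5·0.135 + 5·0.135 + 6·0.16 + 6·0.16
 = 0.205 + 0.205 + 0.675 + 0.675 + 0.96 + 0.96
 = 3.68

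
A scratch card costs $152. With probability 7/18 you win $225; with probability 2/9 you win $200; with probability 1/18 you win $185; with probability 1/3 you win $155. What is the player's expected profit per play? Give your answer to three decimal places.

E[payout] = 225·7/18 + 200·2/9 + 185·1/18 + 155·1/3
 = 175/2 + 400/9 + 185/18 + 155/3
 = 1745/9
Net = 1745/9 - 152 = 377/9

41.889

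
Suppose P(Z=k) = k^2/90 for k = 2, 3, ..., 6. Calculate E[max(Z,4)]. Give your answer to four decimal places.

5.0778

E[max(Z,4)] = Σ max(z,4)·P(Z=z)
 = 4·2/45 + 4·1/10 + 4·8/45 + 5·5/18 + 6·2/5
 = 8/45 + 2/5 + 32/45 + 25/18 + 12/5
 = 457/90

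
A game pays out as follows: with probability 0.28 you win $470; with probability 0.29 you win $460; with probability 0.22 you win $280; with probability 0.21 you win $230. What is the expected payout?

374.9

E[payout] = 470·0.28 + 460·0.29 + 280·0.22 + 230·0.21
 = 131.6 + 133.4 + 61.6 + 48.3
 = 374.9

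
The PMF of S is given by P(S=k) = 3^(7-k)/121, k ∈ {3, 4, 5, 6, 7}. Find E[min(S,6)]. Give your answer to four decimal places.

3.4711

E[min(S,6)] = Σ min(s,6)·P(S=s)
 = 3·81/121 + 4·27/121 + 5·9/121 + 6·3/121 + 6·1/121
 = 243/121 + 108/121 + 45/121 + 18/121 + 6/121
 = 420/121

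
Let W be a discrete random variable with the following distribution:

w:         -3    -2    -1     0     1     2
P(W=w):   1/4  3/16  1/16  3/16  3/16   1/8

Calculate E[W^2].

E[W^2] = Σ w^2·P(W=w)
 = 9·1/4 + 4·3/16 + 1·1/16 + 0·3/16 + 1·3/16 + 4·1/8
 = 9/4 + 3/4 + 1/16 + 0 + 3/16 + 1/2
 = 15/4

3.75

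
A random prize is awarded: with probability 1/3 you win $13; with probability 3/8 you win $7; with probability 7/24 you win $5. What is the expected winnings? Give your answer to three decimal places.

8.417

E[payout] = 13·1/3 + 7·3/8 + 5·7/24
 = 13/3 + 21/8 + 35/24
 = 101/12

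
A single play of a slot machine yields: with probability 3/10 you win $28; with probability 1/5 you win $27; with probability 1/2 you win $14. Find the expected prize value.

E[payout] = 28·3/10 + 27·1/5 + 14·1/2
 = 42/5 + 27/5 + 7
 = 104/5

20.8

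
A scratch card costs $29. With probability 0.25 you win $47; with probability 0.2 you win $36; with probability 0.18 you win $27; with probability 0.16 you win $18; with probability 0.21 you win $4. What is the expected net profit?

-1.47

E[payout] = 47·0.25 + 36·0.2 + 27·0.18 + 18·0.16 + 4·0.21
 = 11.75 + 7.2 + 4.86 + 2.88 + 0.84
 = 27.53
Net = 27.53 - 29 = -1.47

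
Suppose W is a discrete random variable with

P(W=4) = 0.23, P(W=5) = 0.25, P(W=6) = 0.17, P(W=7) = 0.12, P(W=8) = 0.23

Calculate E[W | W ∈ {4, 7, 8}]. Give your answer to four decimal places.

6.2069

P(W ∈ {4, 7, 8}) = 0.23 + 0.12 + 0.23 = 0.58.
E[W | W ∈ {4, 7, 8}] = [4·0.23 + 7·0.12 + 8·0.23] / 0.58
 = 3.6 / 0.58
 = 180/29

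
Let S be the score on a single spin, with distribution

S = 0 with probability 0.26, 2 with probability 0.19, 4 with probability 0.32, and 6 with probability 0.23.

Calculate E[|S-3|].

1.98

E[|S-3|] = Σ |s-3|·P(S=s)
 = 3·0.26 + 1·0.19 + 1·0.32 + 3·0.23
 = 0.78 + 0.19 + 0.32 + 0.69
 = 1.98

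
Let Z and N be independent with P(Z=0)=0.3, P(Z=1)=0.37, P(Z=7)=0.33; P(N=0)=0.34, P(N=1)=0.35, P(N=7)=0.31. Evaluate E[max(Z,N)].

4.1242

E[max(Z,N)] = Σ_z Σ_n max(z,n) · P(Z=z)P(N=n)
 = 0·0.102 + 1·0.105 + 7·0.093 + 1·0.1258 + 1·0.1295 + 7·0.1147 + 7·0.1122 + 7·0.1155 + 7·0.1023
 = 0 + 0.105 + 0.651 + 0.1258 + 0.1295 + 0.8029 + 0.7854 + 0.8085 + 0.7161
 = 4.1242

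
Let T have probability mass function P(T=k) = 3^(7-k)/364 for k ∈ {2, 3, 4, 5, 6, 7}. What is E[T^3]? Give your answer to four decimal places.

E[T^3] = Σ t^3·P(T=t)
 = 8·243/364 + 27·81/364 + 64·27/364 + 125·9/364 + 216·3/364 + 343·1/364
 = 486/91 + 2187/364 + 432/91 + 1125/364 + 162/91 + 49/52
 = 7975/364

21.9093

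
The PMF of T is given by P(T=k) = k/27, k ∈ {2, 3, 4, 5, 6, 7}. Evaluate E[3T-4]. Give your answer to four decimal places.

11.4444

E[3T-4] = Σ (3t-4)·P(T=t)
 = 2·2/27 + 5·1/9 + 8·4/27 + 11·5/27 + 14·2/9 + 17·7/27
 = 4/27 + 5/9 + 32/27 + 55/27 + 28/9 + 119/27
 = 103/9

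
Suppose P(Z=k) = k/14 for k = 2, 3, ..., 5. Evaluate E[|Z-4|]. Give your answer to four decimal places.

E[|Z-4|] = Σ |z-4|·P(Z=z)
 = 2·1/7 + 1·3/14 + 0·2/7 + 1·5/14
 = 2/7 + 3/14 + 0 + 5/14
 = 6/7

0.8571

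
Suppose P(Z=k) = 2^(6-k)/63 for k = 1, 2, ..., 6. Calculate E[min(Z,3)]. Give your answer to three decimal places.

1.730

E[min(Z,3)] = Σ min(z,3)·P(Z=z)
 = 1·32/63 + 2·16/63 + 3·8/63 + 3·4/63 + 3·2/63 + 3·1/63
 = 32/63 + 32/63 + 8/21 + 4/21 + 2/21 + 1/21
 = 109/63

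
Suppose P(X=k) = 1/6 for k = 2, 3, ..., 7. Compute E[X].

4.5

E[X] = Σ x·P(X=x)
 = 2·1/6 + 3·1/6 + 4·1/6 + 5·1/6 + 6·1/6 + 7·1/6
 = 1/3 + 1/2 + 2/3 + 5/6 + 1 + 7/6
 = 9/2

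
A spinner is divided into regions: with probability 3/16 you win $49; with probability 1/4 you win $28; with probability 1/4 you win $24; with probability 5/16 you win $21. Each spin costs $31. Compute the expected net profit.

E[payout] = 49·3/16 + 28·1/4 + 24·1/4 + 21·5/16
 = 147/16 + 7 + 6 + 105/16
 = 115/4
Net = 115/4 - 31 = -9/4

-2.25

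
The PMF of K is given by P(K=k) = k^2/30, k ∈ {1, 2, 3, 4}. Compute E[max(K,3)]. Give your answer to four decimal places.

E[max(K,3)] = Σ max(k,3)·P(K=k)
 = 3·1/30 + 3·2/15 + 3·3/10 + 4·8/15
 = 1/10 + 2/5 + 9/10 + 32/15
 = 53/15

3.5333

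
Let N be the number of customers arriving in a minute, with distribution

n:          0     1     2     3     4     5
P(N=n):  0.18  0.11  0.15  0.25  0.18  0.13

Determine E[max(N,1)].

2.71

E[max(N,1)] = Σ max(n,1)·P(N=n)
 = 1·0.18 + 1·0.11 + 2·0.15 + 3·0.25 + 4·0.18 + 5·0.13
 = 0.18 + 0.11 + 0.3 + 0.75 + 0.72 + 0.65
 = 2.71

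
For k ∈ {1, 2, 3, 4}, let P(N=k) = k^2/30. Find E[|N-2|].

1.4

E[|N-2|] = Σ |n-2|·P(N=n)
 = 1·1/30 + 0·2/15 + 1·3/10 + 2·8/15
 = 1/30 + 0 + 3/10 + 16/15
 = 7/5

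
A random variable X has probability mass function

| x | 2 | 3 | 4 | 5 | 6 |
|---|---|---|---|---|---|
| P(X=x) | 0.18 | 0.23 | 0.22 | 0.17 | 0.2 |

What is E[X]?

E[X] = Σ x·P(X=x)
 = 2·0.18 + 3·0.23 + 4·0.22 + 5·0.17 + 6·0.2
 = 0.36 + 0.69 + 0.88 + 0.85 + 1.2
 = 3.98

3.98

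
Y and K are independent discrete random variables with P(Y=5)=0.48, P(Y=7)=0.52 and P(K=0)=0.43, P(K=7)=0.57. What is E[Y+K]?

E[Y+K] = Σ_y Σ_k (y+k) · P(Y=y)P(K=k)
 = 5·0.2064 + 12·0.2736 + 7·0.2236 + 14·0.2964
 = 1.032 + 3.2832 + 1.5652 + 4.1496
 = 10.03

10.03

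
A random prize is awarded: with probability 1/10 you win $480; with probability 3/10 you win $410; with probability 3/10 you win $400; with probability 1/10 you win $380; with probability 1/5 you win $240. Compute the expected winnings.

E[payout] = 480·1/10 + 410·3/10 + 400·3/10 + 380·1/10 + 240·1/5
 = 48 + 123 + 120 + 38 + 48
 = 377

377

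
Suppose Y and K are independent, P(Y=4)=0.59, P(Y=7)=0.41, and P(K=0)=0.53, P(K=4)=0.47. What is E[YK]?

E[YK] = Σ_y Σ_k yk · P(Y=y)P(K=k)
 = 0·0.3127 + 16·0.2773 + 0·0.2173 + 28·0.1927
 = 0 + 4.4368 + 0 + 5.3956
 = 9.8324

9.8324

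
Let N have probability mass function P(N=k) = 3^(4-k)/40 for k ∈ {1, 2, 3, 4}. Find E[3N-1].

3.35

E[3N-1] = Σ (3n-1)·P(N=n)
 = 2·27/40 + 5·9/40 + 8·3/40 + 11·1/40
 = 27/20 + 9/8 + 3/5 + 11/40
 = 67/20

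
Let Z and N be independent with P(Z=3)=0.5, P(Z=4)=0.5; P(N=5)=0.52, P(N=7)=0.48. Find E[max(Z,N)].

E[max(Z,N)] = Σ_z Σ_n max(z,n) · P(Z=z)P(N=n)
 = 5·0.26 + 7·0.24 + 5·0.26 + 7·0.24
 = 1.3 + 1.68 + 1.3 + 1.68
 = 5.96

5.96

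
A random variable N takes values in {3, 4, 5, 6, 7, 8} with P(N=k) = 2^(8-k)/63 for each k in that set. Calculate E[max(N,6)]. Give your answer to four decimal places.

E[max(N,6)] = Σ max(n,6)·P(N=n)
 = 6·32/63 + 6·16/63 + 6·8/63 + 6·4/63 + 7·2/63 + 8·1/63
 = 64/21 + 32/21 + 16/21 + 8/21 + 2/9 + 8/63
 = 382/63

6.0635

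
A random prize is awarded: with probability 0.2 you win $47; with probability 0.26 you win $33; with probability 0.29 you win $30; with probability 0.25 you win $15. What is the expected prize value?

E[payout] = 47·0.2 + 33·0.26 + 30·0.29 + 15·0.25
 = 9.4 + 8.58 + 8.7 + 3.75
 = 30.43

30.43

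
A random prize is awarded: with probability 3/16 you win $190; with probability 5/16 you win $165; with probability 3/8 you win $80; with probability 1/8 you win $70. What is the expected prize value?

125.9375

E[payout] = 190·3/16 + 165·5/16 + 80·3/8 + 70·1/8
 = 285/8 + 825/16 + 30 + 35/4
 = 2015/16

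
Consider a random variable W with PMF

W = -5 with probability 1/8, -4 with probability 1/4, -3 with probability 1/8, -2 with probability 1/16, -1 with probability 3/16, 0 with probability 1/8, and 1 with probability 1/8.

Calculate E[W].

E[W] = Σ w·P(W=w)
 = (-5)·1/8 + (-4)·1/4 + (-3)·1/8 + (-2)·1/16 + (-1)·3/16 + 0·1/8 + 1·1/8
 = (-5/8) + (-1) + (-3/8) + (-1/8) + (-3/16) + 0 + 1/8
 = -35/16

-2.1875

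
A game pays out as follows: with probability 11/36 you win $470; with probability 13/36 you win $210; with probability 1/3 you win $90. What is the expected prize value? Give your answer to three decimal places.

249.444

E[payout] = 470·11/36 + 210·13/36 + 90·1/3
 = 2585/18 + 455/6 + 30
 = 2245/9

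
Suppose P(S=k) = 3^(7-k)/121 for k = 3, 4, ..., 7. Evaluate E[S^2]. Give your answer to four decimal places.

E[S^2] = Σ s^2·P(S=s)
 = 9·81/121 + 16·27/121 + 25·9/121 + 36·3/121 + 49·1/121
 = 729/121 + 432/121 + 225/121 + 108/121 + 49/121
 = 1543/121

12.7521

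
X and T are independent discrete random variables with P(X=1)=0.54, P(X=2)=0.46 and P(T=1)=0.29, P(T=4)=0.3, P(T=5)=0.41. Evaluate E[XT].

5.1684

E[XT] = Σ_x Σ_t xt · P(X=x)P(T=t)
 = 1·0.1566 + 4·0.162 + 5·0.2214 + 2·0.1334 + 8·0.138 + 10·0.1886
 = 0.1566 + 0.648 + 1.107 + 0.2668 + 1.104 + 1.886
 = 5.1684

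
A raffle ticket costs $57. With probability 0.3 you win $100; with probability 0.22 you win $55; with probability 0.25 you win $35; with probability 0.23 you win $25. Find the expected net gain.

-0.4

E[payout] = 100·0.3 + 55·0.22 + 35·0.25 + 25·0.23
 = 30 + 12.1 + 8.75 + 5.75
 = 56.6
Net = 56.6 - 57 = -0.4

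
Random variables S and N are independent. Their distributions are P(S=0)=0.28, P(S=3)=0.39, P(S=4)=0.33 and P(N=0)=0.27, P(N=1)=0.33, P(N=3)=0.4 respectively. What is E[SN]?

3.8097

E[SN] = Σ_s Σ_n sn · P(S=s)P(N=n)
 = 0·0.0756 + 0·0.0924 + 0·0.112 + 0·0.1053 + 3·0.1287 + 9·0.156 + 0·0.0891 + 4·0.1089 + 12·0.132
 = 0 + 0 + 0 + 0 + 0.3861 + 1.404 + 0 + 0.4356 + 1.584
 = 3.8097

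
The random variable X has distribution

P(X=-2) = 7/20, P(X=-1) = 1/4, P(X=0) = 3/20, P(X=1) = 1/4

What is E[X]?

-0.7

E[X] = Σ x·P(X=x)
 = (-2)·7/20 + (-1)·1/4 + 0·3/20 + 1·1/4
 = (-7/10) + (-1/4) + 0 + 1/4
 = -7/10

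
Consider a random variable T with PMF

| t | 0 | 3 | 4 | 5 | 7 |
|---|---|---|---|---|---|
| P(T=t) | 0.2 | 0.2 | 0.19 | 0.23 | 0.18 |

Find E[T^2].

19.41

E[T^2] = Σ t^2·P(T=t)
 = 0·0.2 + 9·0.2 + 16·0.19 + 25·0.23 + 49·0.18
 = 0 + 1.8 + 3.04 + 5.75 + 8.82
 = 19.41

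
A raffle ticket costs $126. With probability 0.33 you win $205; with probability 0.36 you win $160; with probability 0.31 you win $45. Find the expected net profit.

13.2

E[payout] = 205·0.33 + 160·0.36 + 45·0.31
 = 67.65 + 57.6 + 13.95
 = 139.2
Net = 139.2 - 126 = 13.2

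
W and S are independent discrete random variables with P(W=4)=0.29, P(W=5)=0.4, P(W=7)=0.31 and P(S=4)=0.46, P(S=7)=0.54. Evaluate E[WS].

E[WS] = Σ_w Σ_s ws · P(W=w)P(S=s)
 = 16·0.1334 + 28·0.1566 + 20·0.184 + 35·0.216 + 28·0.1426 + 49·0.1674
 = 2.1344 + 4.3848 + 3.68 + 7.56 + 3.9928 + 8.2026
 = 29.9546

29.9546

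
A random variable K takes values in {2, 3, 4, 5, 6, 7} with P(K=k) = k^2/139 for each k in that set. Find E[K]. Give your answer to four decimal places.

5.6331

E[K] = Σ k·P(K=k)
 = 2·4/139 + 3·9/139 + 4·16/139 + 5·25/139 + 6·36/139 + 7·49/139
 = 8/139 + 27/139 + 64/139 + 125/139 + 216/139 + 343/139
 = 783/139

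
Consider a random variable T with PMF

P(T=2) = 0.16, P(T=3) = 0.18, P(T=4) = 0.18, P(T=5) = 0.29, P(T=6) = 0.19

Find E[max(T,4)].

E[max(T,4)] = Σ max(t,4)·P(T=t)
 = 4·0.16 + 4·0.18 + 4·0.18 + 5·0.29 + 6·0.19
 = 0.64 + 0.72 + 0.72 + 1.45 + 1.14
 = 4.67

4.67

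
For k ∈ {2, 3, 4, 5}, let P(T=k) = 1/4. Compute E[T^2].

E[T^2] = Σ t^2·P(T=t)
 = 4·1/4 + 9·1/4 + 16·1/4 + 25·1/4
 = 1 + 9/4 + 4 + 25/4
 = 27/2

13.5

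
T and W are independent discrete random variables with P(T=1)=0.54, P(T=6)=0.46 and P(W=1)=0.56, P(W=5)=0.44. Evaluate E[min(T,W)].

E[min(T,W)] = Σ_t Σ_w min(t,w) · P(T=t)P(W=w)
 = 1·0.3024 + 1·0.2376 + 1·0.2576 + 5·0.2024
 = 0.3024 + 0.2376 + 0.2576 + 1.012
 = 1.8096

1.8096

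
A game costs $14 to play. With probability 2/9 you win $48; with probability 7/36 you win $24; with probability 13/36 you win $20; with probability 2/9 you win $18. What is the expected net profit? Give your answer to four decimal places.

12.5556

E[payout] = 48·2/9 + 24·7/36 + 20·13/36 + 18·2/9
 = 32/3 + 14/3 + 65/9 + 4
 = 239/9
Net = 239/9 - 14 = 113/9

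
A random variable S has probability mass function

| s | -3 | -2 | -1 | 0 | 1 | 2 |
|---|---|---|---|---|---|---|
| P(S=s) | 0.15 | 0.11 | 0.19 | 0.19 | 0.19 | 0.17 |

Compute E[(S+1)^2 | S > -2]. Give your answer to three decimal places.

3.351

P(S > -2) = 0.19 + 0.19 + 0.19 + 0.17 = 0.74.
E[(S+1)^2 | S > -2] = [0·0.19 + 1·0.19 + 4·0.19 + 9·0.17] / 0.74
 = 2.48 / 0.74
 = 124/37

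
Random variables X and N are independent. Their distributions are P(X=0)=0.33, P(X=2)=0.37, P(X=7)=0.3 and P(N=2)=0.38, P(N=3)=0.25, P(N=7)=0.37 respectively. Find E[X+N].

6.94

E[X+N] = Σ_x Σ_n (x+n) · P(X=x)P(N=n)
 = 2·0.1254 + 3·0.0825 + 7·0.1221 + 4·0.1406 + 5·0.0925 + 9·0.1369 + 9·0.114 + 10·0.075 + 14·0.111
 = 0.2508 + 0.2475 + 0.8547 + 0.5624 + 0.4625 + 1.2321 + 1.026 + 0.75 + 1.554
 = 6.94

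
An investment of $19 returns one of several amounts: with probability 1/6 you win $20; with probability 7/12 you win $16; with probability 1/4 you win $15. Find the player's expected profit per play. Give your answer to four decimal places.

E[payout] = 20·1/6 + 16·7/12 + 15·1/4
 = 10/3 + 28/3 + 15/4
 = 197/12
Net = 197/12 - 19 = -31/12

-2.5833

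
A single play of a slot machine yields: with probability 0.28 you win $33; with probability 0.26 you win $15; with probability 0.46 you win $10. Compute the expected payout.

17.74

E[payout] = 33·0.28 + 15·0.26 + 10·0.46
 = 9.24 + 3.9 + 4.6
 = 17.74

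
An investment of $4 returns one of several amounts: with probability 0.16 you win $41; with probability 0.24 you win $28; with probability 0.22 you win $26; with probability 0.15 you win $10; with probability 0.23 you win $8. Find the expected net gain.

18.34

E[payout] = 41·0.16 + 28·0.24 + 26·0.22 + 10·0.15 + 8·0.23
 = 6.56 + 6.72 + 5.72 + 1.5 + 1.84
 = 22.34
Net = 22.34 - 4 = 18.34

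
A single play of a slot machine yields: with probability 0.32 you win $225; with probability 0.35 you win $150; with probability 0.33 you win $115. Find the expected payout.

E[payout] = 225·0.32 + 150·0.35 + 115·0.33
 = 72 + 52.5 + 37.95
 = 162.45

162.45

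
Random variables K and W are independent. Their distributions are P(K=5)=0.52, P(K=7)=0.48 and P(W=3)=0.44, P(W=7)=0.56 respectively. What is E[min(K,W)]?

4.6576

E[min(K,W)] = Σ_k Σ_w min(k,w) · P(K=k)P(W=w)
 = 3·0.2288 + 5·0.2912 + 3·0.2112 + 7·0.2688
 = 0.6864 + 1.456 + 0.6336 + 1.8816
 = 4.6576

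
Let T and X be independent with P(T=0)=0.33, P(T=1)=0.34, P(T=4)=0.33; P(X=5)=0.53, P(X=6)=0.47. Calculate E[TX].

9.0802

E[TX] = Σ_t Σ_x tx · P(T=t)P(X=x)
 = 0·0.1749 + 0·0.1551 + 5·0.1802 + 6·0.1598 + 20·0.1749 + 24·0.1551
 = 0 + 0 + 0.901 + 0.9588 + 3.498 + 3.7224
 = 9.0802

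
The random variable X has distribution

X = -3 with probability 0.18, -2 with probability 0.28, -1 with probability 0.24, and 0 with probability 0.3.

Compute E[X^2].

2.98

E[X^2] = Σ x^2·P(X=x)
 = 9·0.18 + 4·0.28 + 1·0.24 + 0·0.3
 = 1.62 + 1.12 + 0.24 + 0
 = 2.98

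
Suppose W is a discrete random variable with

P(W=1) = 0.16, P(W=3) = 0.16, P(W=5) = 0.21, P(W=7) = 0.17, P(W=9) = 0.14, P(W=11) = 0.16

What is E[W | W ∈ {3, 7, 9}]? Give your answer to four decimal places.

P(W ∈ {3, 7, 9}) = 0.16 + 0.17 + 0.14 = 0.47.
E[W | W ∈ {3, 7, 9}] = [3·0.16 + 7·0.17 + 9·0.14] / 0.47
 = 2.93 / 0.47
 = 293/47

6.2340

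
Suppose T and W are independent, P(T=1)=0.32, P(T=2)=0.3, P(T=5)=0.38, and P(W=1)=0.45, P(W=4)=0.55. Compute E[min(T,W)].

E[min(T,W)] = Σ_t Σ_w min(t,w) · P(T=t)P(W=w)
 = 1·0.144 + 1·0.176 + 1·0.135 + 2·0.165 + 1·0.171 + 4·0.209
 = 0.144 + 0.176 + 0.135 + 0.33 + 0.171 + 0.836
 = 1.792

1.792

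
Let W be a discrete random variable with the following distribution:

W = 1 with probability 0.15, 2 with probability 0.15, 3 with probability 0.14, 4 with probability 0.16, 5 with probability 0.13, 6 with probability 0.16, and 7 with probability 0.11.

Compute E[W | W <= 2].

P(W <= 2) = 0.15 + 0.15 = 0.3.
E[W | W <= 2] = [1·0.15 + 2·0.15] / 0.3
 = 0.45 / 0.3
 = 3/2

1.5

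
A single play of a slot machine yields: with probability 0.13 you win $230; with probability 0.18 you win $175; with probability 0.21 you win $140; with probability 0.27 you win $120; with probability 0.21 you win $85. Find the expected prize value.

141.05

E[payout] = 230·0.13 + 175·0.18 + 140·0.21 + 120·0.27 + 85·0.21
 = 29.9 + 31.5 + 29.4 + 32.4 + 17.85
 = 141.05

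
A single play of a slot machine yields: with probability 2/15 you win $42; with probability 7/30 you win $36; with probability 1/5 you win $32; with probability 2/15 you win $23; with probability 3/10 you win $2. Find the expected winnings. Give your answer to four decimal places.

E[payout] = 42·2/15 + 36·7/30 + 32·1/5 + 23·2/15 + 2·3/10
 = 28/5 + 42/5 + 32/5 + 46/15 + 3/5
 = 361/15

24.0667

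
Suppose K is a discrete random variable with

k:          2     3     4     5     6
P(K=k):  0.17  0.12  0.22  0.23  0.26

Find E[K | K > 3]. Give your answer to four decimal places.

P(K > 3) = 0.22 + 0.23 + 0.26 = 0.71.
E[K | K > 3] = [4·0.22 + 5·0.23 + 6·0.26] / 0.71
 = 3.59 / 0.71
 = 359/71

5.0563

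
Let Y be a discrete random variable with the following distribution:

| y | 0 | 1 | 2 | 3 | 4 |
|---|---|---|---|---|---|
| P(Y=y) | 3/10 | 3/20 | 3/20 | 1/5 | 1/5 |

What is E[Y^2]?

E[Y^2] = Σ y^2·P(Y=y)
 = 0·3/10 + 1·3/20 + 4·3/20 + 9·1/5 + 16·1/5
 = 0 + 3/20 + 3/5 + 9/5 + 16/5
 = 23/4

5.75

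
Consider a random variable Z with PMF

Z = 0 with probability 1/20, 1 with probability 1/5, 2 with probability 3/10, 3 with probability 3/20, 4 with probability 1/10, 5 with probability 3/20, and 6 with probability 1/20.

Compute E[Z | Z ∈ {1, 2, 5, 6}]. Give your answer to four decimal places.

2.6429

P(Z ∈ {1, 2, 5, 6}) = 1/5 + 3/10 + 3/20 + 1/20 = 7/10.
E[Z | Z ∈ {1, 2, 5, 6}] = [1·1/5 + 2·3/10 + 5·3/20 + 6·1/20] / (7/10)
 = 37/20 / (7/10)
 = 37/14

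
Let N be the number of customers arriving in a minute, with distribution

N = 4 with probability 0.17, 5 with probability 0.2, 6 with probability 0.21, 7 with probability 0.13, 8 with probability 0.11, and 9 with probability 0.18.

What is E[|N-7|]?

1.59

E[|N-7|] = Σ |n-7|·P(N=n)
 = 3·0.17 + 2·0.2 + 1·0.21 + 0·0.13 + 1·0.11 + 2·0.18
 = 0.51 + 0.4 + 0.21 + 0 + 0.11 + 0.36
 = 1.59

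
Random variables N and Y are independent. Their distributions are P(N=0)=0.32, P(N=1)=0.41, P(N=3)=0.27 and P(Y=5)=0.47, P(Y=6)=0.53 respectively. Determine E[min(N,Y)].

1.22

E[min(N,Y)] = Σ_n Σ_y min(n,y) · P(N=n)P(Y=y)
 = 0·0.1504 + 0·0.1696 + 1·0.1927 + 1·0.2173 + 3·0.1269 + 3·0.1431
 = 0 + 0 + 0.1927 + 0.2173 + 0.3807 + 0.4293
 = 1.22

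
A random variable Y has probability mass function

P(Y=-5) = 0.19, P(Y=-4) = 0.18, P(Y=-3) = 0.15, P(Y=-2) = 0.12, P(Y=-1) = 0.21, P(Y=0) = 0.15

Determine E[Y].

-2.57

E[Y] = Σ y·P(Y=y)
 = (-5)·0.19 + (-4)·0.18 + (-3)·0.15 + (-2)·0.12 + (-1)·0.21 + 0·0.15
 = (-0.95) + (-0.72) + (-0.45) + (-0.24) + (-0.21) + 0
 = -2.57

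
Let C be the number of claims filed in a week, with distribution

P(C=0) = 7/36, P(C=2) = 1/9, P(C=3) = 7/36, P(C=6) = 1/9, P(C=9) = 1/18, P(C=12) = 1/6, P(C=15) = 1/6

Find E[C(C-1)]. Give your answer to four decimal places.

65.7222

E[C(C-1)] = Σ c(c-1)·P(C=c)
 = 0·7/36 + 2·1/9 + 6·7/36 + 30·1/9 + 72·1/18 + 132·1/6 + 210·1/6
 = 0 + 2/9 + 7/6 + 10/3 + 4 + 22 + 35
 = 1183/18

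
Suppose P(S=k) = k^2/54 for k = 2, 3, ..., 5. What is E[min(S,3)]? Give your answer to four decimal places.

2.9259

E[min(S,3)] = Σ min(s,3)·P(S=s)
 = 2·2/27 + 3·1/6 + 3·8/27 + 3·25/54
 = 4/27 + 1/2 + 8/9 + 25/18
 = 79/27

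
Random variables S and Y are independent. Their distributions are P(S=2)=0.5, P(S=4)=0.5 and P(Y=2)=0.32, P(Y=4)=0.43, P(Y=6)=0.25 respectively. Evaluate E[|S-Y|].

E[|S-Y|] = Σ_s Σ_y |s-y| · P(S=s)P(Y=y)
 = 0·0.16 + 2·0.215 + 4·0.125 + 2·0.16 + 0·0.215 + 2·0.125
 = 0 + 0.43 + 0.5 + 0.32 + 0 + 0.25
 = 1.5

1.5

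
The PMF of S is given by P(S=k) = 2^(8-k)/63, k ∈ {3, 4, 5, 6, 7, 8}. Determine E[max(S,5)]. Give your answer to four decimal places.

E[max(S,5)] = Σ max(s,5)·P(S=s)
 = 5·32/63 + 5·16/63 + 5·8/63 + 6·4/63 + 7·2/63 + 8·1/63
 = 160/63 + 80/63 + 40/63 + 8/21 + 2/9 + 8/63
 = 326/63

5.1746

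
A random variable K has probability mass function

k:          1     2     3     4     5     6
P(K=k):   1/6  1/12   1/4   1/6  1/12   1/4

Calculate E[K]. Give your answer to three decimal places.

E[K] = Σ k·P(K=k)
 = 1·1/6 + 2·1/12 + 3·1/4 + 4·1/6 + 5·1/12 + 6·1/4
 = 1/6 + 1/6 + 3/4 + 2/3 + 5/12 + 3/2
 = 11/3

3.667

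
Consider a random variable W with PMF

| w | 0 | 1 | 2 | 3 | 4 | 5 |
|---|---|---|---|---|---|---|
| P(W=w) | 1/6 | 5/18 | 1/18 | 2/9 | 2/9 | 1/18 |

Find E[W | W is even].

P(W is even) = 1/6 + 1/18 + 2/9 = 4/9.
E[W | W is even] = [0·1/6 + 2·1/18 + 4·2/9] / (4/9)
 = 1 / (4/9)
 = 9/4

2.25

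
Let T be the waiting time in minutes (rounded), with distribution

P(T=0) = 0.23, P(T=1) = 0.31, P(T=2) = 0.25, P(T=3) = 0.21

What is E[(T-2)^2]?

1.44

E[(T-2)^2] = Σ (t-2)^2·P(T=t)
 = 4·0.23 + 1·0.31 + 0·0.25 + 1·0.21
 = 0.92 + 0.31 + 0 + 0.21
 = 1.44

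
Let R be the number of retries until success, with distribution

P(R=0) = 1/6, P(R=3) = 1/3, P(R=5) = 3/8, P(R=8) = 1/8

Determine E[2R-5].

E[2R-5] = Σ (2r-5)·P(R=r)
 = (-5)·1/6 + 1·1/3 + 5·3/8 + 11·1/8
 = (-5/6) + 1/3 + 15/8 + 11/8
 = 11/4

2.75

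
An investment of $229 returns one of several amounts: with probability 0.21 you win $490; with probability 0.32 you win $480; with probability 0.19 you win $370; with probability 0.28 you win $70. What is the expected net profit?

117.4

E[payout] = 490·0.21 + 480·0.32 + 370·0.19 + 70·0.28
 = 102.9 + 153.6 + 70.3 + 19.6
 = 346.4
Net = 346.4 - 229 = 117.4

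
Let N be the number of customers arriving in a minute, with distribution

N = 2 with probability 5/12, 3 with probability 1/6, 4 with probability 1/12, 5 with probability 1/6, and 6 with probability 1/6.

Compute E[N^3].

E[N^3] = Σ n^3·P(N=n)
 = 8·5/12 + 27·1/6 + 64·1/12 + 125·1/6 + 216·1/6
 = 10/3 + 9/2 + 16/3 + 125/6 + 36
 = 70

70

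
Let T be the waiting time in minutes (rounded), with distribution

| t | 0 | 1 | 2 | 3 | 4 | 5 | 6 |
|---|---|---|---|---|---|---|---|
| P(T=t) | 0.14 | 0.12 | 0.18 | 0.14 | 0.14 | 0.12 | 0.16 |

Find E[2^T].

18.54

E[2^T] = Σ 2^t·P(T=t)
 = 1·0.14 + 2·0.12 + 4·0.18 + 8·0.14 + 16·0.14 + 32·0.12 + 64·0.16
 = 0.14 + 0.24 + 0.72 + 1.12 + 2.24 + 3.84 + 10.24
 = 18.54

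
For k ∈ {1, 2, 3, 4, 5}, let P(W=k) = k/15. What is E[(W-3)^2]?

E[(W-3)^2] = Σ (w-3)^2·P(W=w)
 = 4·1/15 + 1·2/15 + 0·1/5 + 1·4/15 + 4·1/3
 = 4/15 + 2/15 + 0 + 4/15 + 4/3
 = 2

2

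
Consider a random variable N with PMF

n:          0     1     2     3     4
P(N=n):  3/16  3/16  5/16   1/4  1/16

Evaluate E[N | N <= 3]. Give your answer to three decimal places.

1.667

P(N <= 3) = 3/16 + 3/16 + 5/16 + 1/4 = 15/16.
E[N | N <= 3] = [0·3/16 + 1·3/16 + 2·5/16 + 3·1/4] / (15/16)
 = 25/16 / (15/16)
 = 5/3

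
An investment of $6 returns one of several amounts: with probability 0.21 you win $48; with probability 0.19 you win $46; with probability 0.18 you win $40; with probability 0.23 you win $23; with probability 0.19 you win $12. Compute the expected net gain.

E[payout] = 48·0.21 + 46·0.19 + 40·0.18 + 23·0.23 + 12·0.19
 = 10.08 + 8.74 + 7.2 + 5.29 + 2.28
 = 33.59
Net = 33.59 - 6 = 27.59

27.59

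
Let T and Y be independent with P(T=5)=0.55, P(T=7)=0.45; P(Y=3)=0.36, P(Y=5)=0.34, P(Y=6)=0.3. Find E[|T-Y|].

E[|T-Y|] = Σ_t Σ_y |t-y| · P(T=t)P(Y=y)
 = 2·0.198 + 0·0.187 + 1·0.165 + 4·0.162 + 2·0.153 + 1·0.135
 = 0.396 + 0 + 0.165 + 0.648 + 0.306 + 0.135
 = 1.65

1.65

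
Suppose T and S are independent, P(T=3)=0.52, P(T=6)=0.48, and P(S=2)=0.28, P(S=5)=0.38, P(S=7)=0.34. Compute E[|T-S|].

E[|T-S|] = Σ_t Σ_s |t-s| · P(T=t)P(S=s)
 = 1·0.1456 + 2·0.1976 + 4·0.1768 + 4·0.1344 + 1·0.1824 + 1·0.1632
 = 0.1456 + 0.3952 + 0.7072 + 0.5376 + 0.1824 + 0.1632
 = 2.1312

2.1312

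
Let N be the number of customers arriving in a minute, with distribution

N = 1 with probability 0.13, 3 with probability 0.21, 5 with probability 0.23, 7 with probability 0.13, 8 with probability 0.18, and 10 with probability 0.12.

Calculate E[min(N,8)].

5.22

E[min(N,8)] = Σ min(n,8)·P(N=n)
 = 1·0.13 + 3·0.21 + 5·0.23 + 7·0.13 + 8·0.18 + 8·0.12
 = 0.13 + 0.63 + 1.15 + 0.91 + 1.44 + 0.96
 = 5.22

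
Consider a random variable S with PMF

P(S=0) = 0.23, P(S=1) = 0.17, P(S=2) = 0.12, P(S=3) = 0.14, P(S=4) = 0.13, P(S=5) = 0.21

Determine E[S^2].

9.24

E[S^2] = Σ s^2·P(S=s)
 = 0·0.23 + 1·0.17 + 4·0.12 + 9·0.14 + 16·0.13 + 25·0.21
 = 0 + 0.17 + 0.48 + 1.26 + 2.08 + 5.25
 = 9.24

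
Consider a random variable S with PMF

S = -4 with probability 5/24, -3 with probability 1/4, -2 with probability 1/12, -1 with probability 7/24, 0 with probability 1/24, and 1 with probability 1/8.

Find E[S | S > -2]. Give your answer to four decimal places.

-0.3636

P(S > -2) = 7/24 + 1/24 + 1/8 = 11/24.
E[S | S > -2] = [(-1)·7/24 + 0·1/24 + 1·1/8] / (11/24)
 = -1/6 / (11/24)
 = -4/11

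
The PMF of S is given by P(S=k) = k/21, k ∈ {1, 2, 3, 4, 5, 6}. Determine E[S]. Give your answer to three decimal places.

4.333

E[S] = Σ s·P(S=s)
 = 1·1/21 + 2·2/21 + 3·1/7 + 4·4/21 + 5·5/21 + 6·2/7
 = 1/21 + 4/21 + 3/7 + 16/21 + 25/21 + 12/7
 = 13/3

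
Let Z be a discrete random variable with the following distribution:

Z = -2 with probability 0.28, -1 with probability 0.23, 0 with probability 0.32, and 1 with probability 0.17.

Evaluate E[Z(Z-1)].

2.14

E[Z(Z-1)] = Σ z(z-1)·P(Z=z)
 = 6·0.28 + 2·0.23 + 0·0.32 + 0·0.17
 = 1.68 + 0.46 + 0 + 0
 = 2.14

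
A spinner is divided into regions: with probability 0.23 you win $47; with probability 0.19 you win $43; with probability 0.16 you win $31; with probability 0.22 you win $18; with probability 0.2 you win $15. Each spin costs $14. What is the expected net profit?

16.9

E[payout] = 47·0.23 + 43·0.19 + 31·0.16 + 18·0.22 + 15·0.2
 = 10.81 + 8.17 + 4.96 + 3.96 + 3
 = 30.9
Net = 30.9 - 14 = 16.9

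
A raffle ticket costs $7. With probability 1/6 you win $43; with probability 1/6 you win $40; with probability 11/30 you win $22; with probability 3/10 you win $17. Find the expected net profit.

E[payout] = 43·1/6 + 40·1/6 + 22·11/30 + 17·3/10
 = 43/6 + 20/3 + 121/15 + 51/10
 = 27
Net = 27 - 7 = 20

20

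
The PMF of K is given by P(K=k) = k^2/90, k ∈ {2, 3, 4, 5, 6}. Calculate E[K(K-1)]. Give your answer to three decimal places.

20.378

E[K(K-1)] = Σ k(k-1)·P(K=k)
 = 2·2/45 + 6·1/10 + 12·8/45 + 20·5/18 + 30·2/5
 = 4/45 + 3/5 + 32/15 + 50/9 + 12
 = 917/45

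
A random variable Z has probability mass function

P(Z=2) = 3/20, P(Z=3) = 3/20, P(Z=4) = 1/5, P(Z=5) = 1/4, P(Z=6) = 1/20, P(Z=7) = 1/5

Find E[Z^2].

E[Z^2] = Σ z^2·P(Z=z)
 = 4·3/20 + 9·3/20 + 16·1/5 + 25·1/4 + 36·1/20 + 49·1/5
 = 3/5 + 27/20 + 16/5 + 25/4 + 9/5 + 49/5
 = 23

23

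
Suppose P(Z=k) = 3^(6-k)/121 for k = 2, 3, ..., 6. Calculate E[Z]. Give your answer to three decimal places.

2.479

E[Z] = Σ z·P(Z=z)
 = 2·81/121 + 3·27/121 + 4·9/121 + 5·3/121 + 6·1/121
 = 162/121 + 81/121 + 36/121 + 15/121 + 6/121
 = 300/121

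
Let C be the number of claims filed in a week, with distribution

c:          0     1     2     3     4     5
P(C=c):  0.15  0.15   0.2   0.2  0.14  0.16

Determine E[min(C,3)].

E[min(C,3)] = Σ min(c,3)·P(C=c)
 = 0·0.15 + 1·0.15 + 2·0.2 + 3·0.2 + 3·0.14 + 3·0.16
 = 0 + 0.15 + 0.4 + 0.6 + 0.42 + 0.48
 = 2.05

2.05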